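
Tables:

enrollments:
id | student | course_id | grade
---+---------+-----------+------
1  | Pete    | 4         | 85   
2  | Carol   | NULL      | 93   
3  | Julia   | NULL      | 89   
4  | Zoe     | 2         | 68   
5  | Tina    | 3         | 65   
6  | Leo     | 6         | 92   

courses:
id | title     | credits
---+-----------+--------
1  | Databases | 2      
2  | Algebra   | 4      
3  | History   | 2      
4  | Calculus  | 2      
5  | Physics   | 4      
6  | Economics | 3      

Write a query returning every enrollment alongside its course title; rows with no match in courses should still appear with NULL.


LEFT JOIN keeps every row from enrollments (the left table); where course_id has no match in courses, the course columns become NULL. Walk through each enrollment:
  - enrollment 1 (Pete): course_id=4 -> matches Calculus
  - enrollment 2 (Carol): course_id=NULL, no match -> kept with NULL
  - enrollment 3 (Julia): course_id=NULL, no match -> kept with NULL
  - enrollment 4 (Zoe): course_id=2 -> matches Algebra
  - enrollment 5 (Tina): course_id=3 -> matches History
  - enrollment 6 (Leo): course_id=6 -> matches Economics
All 6 rows appear; 2 have NULL course.

SQL:
SELECT a.student, b.title AS course
FROM enrollments a
LEFT JOIN courses b ON a.course_id = b.id

Result:
student | course   
--------+----------
Pete    | Calculus 
Carol   | NULL     
Julia   | NULL     
Zoe     | Algebra  
Tina    | History  
Leo     | Economics


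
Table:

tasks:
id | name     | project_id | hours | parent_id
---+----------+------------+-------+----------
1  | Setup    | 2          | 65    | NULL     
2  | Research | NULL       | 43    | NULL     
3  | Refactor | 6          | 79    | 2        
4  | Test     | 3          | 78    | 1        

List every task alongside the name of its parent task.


This is a self-join: tasks is joined to a second copy of itself, matching each row's parent_id to another row's id. Use LEFT JOIN so rows with parent_id=NULL are kept.
  - task 1 (Setup): parent_id=NULL -> NULL
  - task 2 (Research): parent_id=NULL -> NULL
  - task 3 (Refactor): parent_id=2 -> Research
  - task 4 (Test): parent_id=1 -> Setup

SQL:
SELECT a.name AS item, b.name AS parent
FROM tasks a
LEFT JOIN tasks b ON a.parent_id = b.id

Result:
item     | parent  
---------+---------
Setup    | NULL    
Research | NULL    
Refactor | Research
Test     | Setup   


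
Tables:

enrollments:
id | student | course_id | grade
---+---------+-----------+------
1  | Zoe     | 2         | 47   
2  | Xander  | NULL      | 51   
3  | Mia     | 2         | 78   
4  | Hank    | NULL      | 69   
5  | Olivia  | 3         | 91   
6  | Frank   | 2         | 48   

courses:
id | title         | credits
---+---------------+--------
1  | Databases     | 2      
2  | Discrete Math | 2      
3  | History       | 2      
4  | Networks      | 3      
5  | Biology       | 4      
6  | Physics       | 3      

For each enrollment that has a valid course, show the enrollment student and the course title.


INNER JOIN keeps only enrollments rows whose course_id matches an id in courses. Walk through each enrollment:
  - enrollment 1 (Zoe): course_id=2 -> matches Discrete Math
  - enrollment 2 (Xander): course_id=NULL, no match -> dropped
  - enrollment 3 (Mia): course_id=2 -> matches Discrete Math
  - enrollment 4 (Hank): course_id=NULL, no match -> dropped
  - enrollment 5 (Olivia): course_id=3 -> matches History
  - enrollment 6 (Frank): course_id=2 -> matches Discrete Math
So 2 of 6 rows are dropped.

SQL:
SELECT a.student, b.title AS course
FROM enrollments a
INNER JOIN courses b ON a.course_id = b.id

Result:
student | course       
--------+--------------
Zoe     | Discrete Math
Mia     | Discrete Math
Olivia  | History      
Frank   | Discrete Math


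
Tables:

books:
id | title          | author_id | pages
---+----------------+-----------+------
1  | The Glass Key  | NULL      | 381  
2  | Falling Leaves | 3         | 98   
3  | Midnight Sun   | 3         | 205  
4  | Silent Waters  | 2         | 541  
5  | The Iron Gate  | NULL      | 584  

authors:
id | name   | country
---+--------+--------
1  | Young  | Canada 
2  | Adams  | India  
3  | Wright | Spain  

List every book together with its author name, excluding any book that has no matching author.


INNER JOIN keeps only books rows whose author_id matches an id in authors. Walk through each book:
  - book 1 (The Glass Key): author_id=NULL, no match -> dropped
  - book 2 (Falling Leaves): author_id=3 -> matches Wright
  - book 3 (Midnight Sun): author_id=3 -> matches Wright
  - book 4 (Silent Waters): author_id=2 -> matches Adams
  - book 5 (The Iron Gate): author_id=NULL, no match -> dropped
So 2 of 5 rows are dropped.

SQL:
SELECT a.title, b.name AS author
FROM books a
INNER JOIN authors b ON a.author_id = b.id

Result:
title          | author
---------------+-------
Falling Leaves | Wright
Midnight Sun   | Wright
Silent Waters  | Adams 


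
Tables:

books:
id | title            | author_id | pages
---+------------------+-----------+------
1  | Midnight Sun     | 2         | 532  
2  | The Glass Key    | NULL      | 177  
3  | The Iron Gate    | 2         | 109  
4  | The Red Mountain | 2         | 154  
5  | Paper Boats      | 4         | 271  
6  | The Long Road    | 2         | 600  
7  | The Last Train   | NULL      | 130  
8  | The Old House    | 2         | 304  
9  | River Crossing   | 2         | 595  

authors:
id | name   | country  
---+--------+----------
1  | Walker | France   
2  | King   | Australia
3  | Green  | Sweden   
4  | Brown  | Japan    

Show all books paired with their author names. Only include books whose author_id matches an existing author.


INNER JOIN keeps only books rows whose author_id matches an id in authors. Walk through each book:
  - book 1 (Midnight Sun): author_id=2 -> matches King
  - book 2 (The Glass Key): author_id=NULL, no match -> dropped
  - book 3 (The Iron Gate): author_id=2 -> matches King
  - book 4 (The Red Mountain): author_id=2 -> matches King
  - book 5 (Paper Boats): author_id=4 -> matches Brown
  - book 6 (The Long Road): author_id=2 -> matches King
  - book 7 (The Last Train): author_id=NULL, no match -> dropped
  - book 8 (The Old House): author_id=2 -> matches King
  - book 9 (River Crossing): author_id=2 -> matches King
So 2 of 9 rows are dropped.

SQL:
SELECT a.title, b.name AS author
FROM books a
INNER JOIN authors b ON a.author_id = b.id

Result:
title            | author
-----------------+-------
Midnight Sun     | King  
The Iron Gate    | King  
The Red Mountain | King  
Paper Boats      | Brown 
The Long Road    | King  
The Old House    | King  
River Crossing   | King  


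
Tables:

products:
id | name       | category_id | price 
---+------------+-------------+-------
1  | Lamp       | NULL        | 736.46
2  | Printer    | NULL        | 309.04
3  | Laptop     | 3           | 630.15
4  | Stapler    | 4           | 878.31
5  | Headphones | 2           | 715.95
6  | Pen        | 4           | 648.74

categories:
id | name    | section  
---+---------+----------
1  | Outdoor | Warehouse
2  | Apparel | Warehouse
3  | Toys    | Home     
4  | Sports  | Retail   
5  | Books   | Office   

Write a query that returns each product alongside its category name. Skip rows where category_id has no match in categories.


INNER JOIN keeps only products rows whose category_id matches an id in categories. Walk through each product:
  - product 1 (Lamp): category_id=NULL, no match -> dropped
  - product 2 (Printer): category_id=NULL, no match -> dropped
  - product 3 (Laptop): category_id=3 -> matches Toys
  - product 4 (Stapler): category_id=4 -> matches Sports
  - product 5 (Headphones): category_id=2 -> matches Apparel
  - product 6 (Pen): category_id=4 -> matches Sports
So 2 of 6 rows are dropped.

SQL:
SELECT a.name, b.name AS category
FROM products a
INNER JOIN categories b ON a.category_id = b.id

Result:
name       | category
-----------+---------
Laptop     | Toys    
Stapler    | Sports  
Headphones | Apparel 
Pen        | Sports  


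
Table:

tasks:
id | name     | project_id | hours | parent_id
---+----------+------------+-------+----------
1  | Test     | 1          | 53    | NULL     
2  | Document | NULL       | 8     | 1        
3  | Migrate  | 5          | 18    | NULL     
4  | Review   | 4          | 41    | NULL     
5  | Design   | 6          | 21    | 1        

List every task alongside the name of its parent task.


This is a self-join: tasks is joined to a second copy of itself, matching each row's parent_id to another row's id. Use LEFT JOIN so rows with parent_id=NULL are kept.
  - task 1 (Test): parent_id=NULL -> NULL
  - task 2 (Document): parent_id=1 -> Test
  - task 3 (Migrate): parent_id=NULL -> NULL
  - task 4 (Review): parent_id=NULL -> NULL
  - task 5 (Design): parent_id=1 -> Test

SQL:
SELECT a.name AS item, b.name AS parent
FROM tasks a
LEFT JOIN tasks b ON a.parent_id = b.id

Result:
item     | parent
---------+-------
Test     | NULL  
Document | Test  
Migrate  | NULL  
Review   | NULL  
Design   | Test  


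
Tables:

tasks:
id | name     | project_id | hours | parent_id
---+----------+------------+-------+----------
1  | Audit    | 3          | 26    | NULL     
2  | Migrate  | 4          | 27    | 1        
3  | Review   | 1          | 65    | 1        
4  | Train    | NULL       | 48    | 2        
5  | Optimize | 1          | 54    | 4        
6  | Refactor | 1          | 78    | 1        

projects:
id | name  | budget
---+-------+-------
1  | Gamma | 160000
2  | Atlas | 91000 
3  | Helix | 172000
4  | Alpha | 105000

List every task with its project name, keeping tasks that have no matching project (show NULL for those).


LEFT JOIN keeps every row from tasks (the left table); where project_id has no match in projects, the project columns become NULL. Walk through each task:
  - task 1 (Audit): project_id=3 -> matches Helix
  - task 2 (Migrate): project_id=4 -> matches Alpha
  - task 3 (Review): project_id=1 -> matches Gamma
  - task 4 (Train): project_id=NULL, no match -> kept with NULL
  - task 5 (Optimize): project_id=1 -> matches Gamma
  - task 6 (Refactor): project_id=1 -> matches Gamma
All 6 rows appear; 1 has NULL project.

SQL:
SELECT a.name, b.name AS project
FROM tasks a
LEFT JOIN projects b ON a.project_id = b.id

Result:
name     | project
---------+--------
Audit    | Helix  
Migrate  | Alpha  
Review   | Gamma  
Train    | NULL   
Optimize | Gamma  
Refactor | Gamma  


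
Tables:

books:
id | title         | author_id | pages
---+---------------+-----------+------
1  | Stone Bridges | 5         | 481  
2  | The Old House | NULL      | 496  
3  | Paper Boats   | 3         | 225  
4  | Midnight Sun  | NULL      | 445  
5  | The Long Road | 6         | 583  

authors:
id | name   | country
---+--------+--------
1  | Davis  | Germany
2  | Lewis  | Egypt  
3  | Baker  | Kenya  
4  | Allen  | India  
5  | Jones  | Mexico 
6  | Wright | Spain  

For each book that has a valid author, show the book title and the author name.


INNER JOIN keeps only books rows whose author_id matches an id in authors. Walk through each book:
  - book 1 (Stone Bridges): author_id=5 -> matches Jones
  - book 2 (The Old House): author_id=NULL, no match -> dropped
  - book 3 (Paper Boats): author_id=3 -> matches Baker
  - book 4 (Midnight Sun): author_id=NULL, no match -> dropped
  - book 5 (The Long Road): author_id=6 -> matches Wright
So 2 of 5 rows are dropped.

SQL:
SELECT a.title, b.name AS author
FROM books a
INNER JOIN authors b ON a.author_id = b.id

Result:
title         | author
--------------+-------
Stone Bridges | Jones 
Paper Boats   | Baker 
The Long Road | Wright


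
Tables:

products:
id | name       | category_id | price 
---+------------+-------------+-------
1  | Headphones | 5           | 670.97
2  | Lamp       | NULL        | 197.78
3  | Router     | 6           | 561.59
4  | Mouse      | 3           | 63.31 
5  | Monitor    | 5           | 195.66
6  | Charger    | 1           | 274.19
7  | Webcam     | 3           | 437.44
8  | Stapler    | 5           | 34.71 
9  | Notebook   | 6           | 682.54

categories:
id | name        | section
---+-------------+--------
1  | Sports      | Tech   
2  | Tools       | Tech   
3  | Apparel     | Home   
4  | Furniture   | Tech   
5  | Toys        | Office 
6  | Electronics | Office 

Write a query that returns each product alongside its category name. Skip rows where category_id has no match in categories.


INNER JOIN keeps only products rows whose category_id matches an id in categories. Walk through each product:
  - product 1 (Headphones): category_id=5 -> matches Toys
  - product 2 (Lamp): category_id=NULL, no match -> dropped
  - product 3 (Router): category_id=6 -> matches Electronics
  - product 4 (Mouse): category_id=3 -> matches Apparel
  - product 5 (Monitor): category_id=5 -> matches Toys
  - product 6 (Charger): category_id=1 -> matches Sports
  - product 7 (Webcam): category_id=3 -> matches Apparel
  - product 8 (Stapler): category_id=5 -> matches Toys
  - product 9 (Notebook): category_id=6 -> matches Electronics
So 1 of 9 rows is dropped.

SQL:
SELECT a.name, b.name AS category
FROM products a
INNER JOIN categories b ON a.category_id = b.id

Result:
name       | category   
-----------+------------
Headphones | Toys       
Router     | Electronics
Mouse      | Apparel    
Monitor    | Toys       
Charger    | Sports     
Webcam     | Apparel    
Stapler    | Toys       
Notebook   | Electronics


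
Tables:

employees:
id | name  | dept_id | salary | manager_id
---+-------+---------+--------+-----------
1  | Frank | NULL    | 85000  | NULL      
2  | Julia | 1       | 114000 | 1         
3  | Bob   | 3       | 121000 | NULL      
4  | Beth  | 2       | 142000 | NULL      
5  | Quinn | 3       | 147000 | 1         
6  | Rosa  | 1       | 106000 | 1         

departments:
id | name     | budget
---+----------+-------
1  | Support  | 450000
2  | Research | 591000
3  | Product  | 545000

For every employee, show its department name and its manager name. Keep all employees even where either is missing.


Two LEFT JOINs from the same base table employees: one to departments via dept_id, one to employees itself via manager_id. Both are LEFT so every employee is preserved.
Match against departments:
  - employee 1 (Frank): dept_id=NULL, no match -> kept with NULL
  - employee 2 (Julia): dept_id=1 -> matches Support
  - employee 3 (Bob): dept_id=3 -> matches Product
  - employee 4 (Beth): dept_id=2 -> matches Research
  - employee 5 (Quinn): dept_id=3 -> matches Product
  - employee 6 (Rosa): dept_id=1 -> matches Support
Match against employees (self):
  - employee 1 (Frank): manager_id=NULL -> NULL
  - employee 2 (Julia): manager_id=1 -> Frank
  - employee 3 (Bob): manager_id=NULL -> NULL
  - employee 4 (Beth): manager_id=NULL -> NULL
  - employee 5 (Quinn): manager_id=1 -> Frank
  - employee 6 (Rosa): manager_id=1 -> Frank

SQL:
SELECT a.name, b.name AS department, c.name AS manager
FROM employees a
LEFT JOIN departments b ON a.dept_id = b.id
LEFT JOIN employees c ON a.manager_id = c.id

Result:
name  | department | manager
------+------------+--------
Frank | NULL       | NULL   
Julia | Support    | Frank  
Bob   | Product    | NULL   
Beth  | Research   | NULL   
Quinn | Product    | Frank  
Rosa  | Support    | Frank  


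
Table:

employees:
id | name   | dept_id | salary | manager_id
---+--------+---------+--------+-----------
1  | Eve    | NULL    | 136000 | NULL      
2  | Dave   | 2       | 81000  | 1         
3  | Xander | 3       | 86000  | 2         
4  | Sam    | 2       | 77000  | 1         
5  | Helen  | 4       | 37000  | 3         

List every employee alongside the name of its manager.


This is a self-join: employees is joined to a second copy of itself, matching each row's manager_id to another row's id. Use LEFT JOIN so rows with manager_id=NULL are kept.
  - employee 1 (Eve): manager_id=NULL -> NULL
  - employee 2 (Dave): manager_id=1 -> Eve
  - employee 3 (Xander): manager_id=2 -> Dave
  - employee 4 (Sam): manager_id=1 -> Eve
  - employee 5 (Helen): manager_id=3 -> Xander

SQL:
SELECT a.name AS item, b.name AS manager
FROM employees a
LEFT JOIN employees b ON a.manager_id = b.id

Result:
item   | manager
-------+--------
Eve    | NULL   
Dave   | Eve    
Xander | Dave   
Sam    | Eve    
Helen  | Xander 


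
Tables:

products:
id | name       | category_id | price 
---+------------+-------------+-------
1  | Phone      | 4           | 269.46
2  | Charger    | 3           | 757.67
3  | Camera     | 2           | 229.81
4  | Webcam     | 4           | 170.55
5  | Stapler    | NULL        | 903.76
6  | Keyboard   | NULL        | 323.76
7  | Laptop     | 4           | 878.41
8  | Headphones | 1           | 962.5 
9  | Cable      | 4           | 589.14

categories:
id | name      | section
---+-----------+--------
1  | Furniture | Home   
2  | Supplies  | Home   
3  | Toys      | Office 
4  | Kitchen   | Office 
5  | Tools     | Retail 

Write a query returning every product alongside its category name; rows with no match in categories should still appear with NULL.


LEFT JOIN keeps every row from products (the left table); where category_id has no match in categories, the category columns become NULL. Walk through each product:
  - product 1 (Phone): category_id=4 -> matches Kitchen
  - product 2 (Charger): category_id=3 -> matches Toys
  - product 3 (Camera): category_id=2 -> matches Supplies
  - product 4 (Webcam): category_id=4 -> matches Kitchen
  - product 5 (Stapler): category_id=NULL, no match -> kept with NULL
  - product 6 (Keyboard): category_id=NULL, no match -> kept with NULL
  - product 7 (Laptop): category_id=4 -> matches Kitchen
  - product 8 (Headphones): category_id=1 -> matches Furniture
  - product 9 (Cable): category_id=4 -> matches Kitchen
All 9 rows appear; 2 have NULL category.

SQL:
SELECT a.name, b.name AS category
FROM products a
LEFT JOIN categories b ON a.category_id = b.id

Result:
name       | category 
-----------+----------
Phone      | Kitchen  
Charger    | Toys     
Camera     | Supplies 
Webcam     | Kitchen  
Stapler    | NULL     
Keyboard   | NULL     
Laptop     | Kitchen  
Headphones | Furniture
Cable      | Kitchen  


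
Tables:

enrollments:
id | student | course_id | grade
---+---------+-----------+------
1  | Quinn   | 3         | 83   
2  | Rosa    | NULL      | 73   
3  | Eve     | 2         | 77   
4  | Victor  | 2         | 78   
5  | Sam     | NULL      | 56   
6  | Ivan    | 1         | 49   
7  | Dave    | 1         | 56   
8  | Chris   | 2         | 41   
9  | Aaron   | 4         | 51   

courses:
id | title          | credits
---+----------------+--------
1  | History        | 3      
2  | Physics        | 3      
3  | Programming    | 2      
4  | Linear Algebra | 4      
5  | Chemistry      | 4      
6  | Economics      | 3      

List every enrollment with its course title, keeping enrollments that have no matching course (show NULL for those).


LEFT JOIN keeps every row from enrollments (the left table); where course_id has no match in courses, the course columns become NULL. Walk through each enrollment:
  - enrollment 1 (Quinn): course_id=3 -> matches Programming
  - enrollment 2 (Rosa): course_id=NULL, no match -> kept with NULL
  - enrollment 3 (Eve): course_id=2 -> matches Physics
  - enrollment 4 (Victor): course_id=2 -> matches Physics
  - enrollment 5 (Sam): course_id=NULL, no match -> kept with NULL
  - enrollment 6 (Ivan): course_id=1 -> matches History
  - enrollment 7 (Dave): course_id=1 -> matches History
  - enrollment 8 (Chris): course_id=2 -> matches Physics
  - enrollment 9 (Aaron): course_id=4 -> matches Linear Algebra
All 9 rows appear; 2 have NULL course.

SQL:
SELECT a.student, b.title AS course
FROM enrollments a
LEFT JOIN courses b ON a.course_id = b.id

Result:
student | course        
--------+---------------
Quinn   | Programming   
Rosa    | NULL          
Eve     | Physics       
Victor  | Physics       
Sam     | NULL          
Ivan    | History       
Dave    | History       
Chris   | Physics       
Aaron   | Linear Algebra


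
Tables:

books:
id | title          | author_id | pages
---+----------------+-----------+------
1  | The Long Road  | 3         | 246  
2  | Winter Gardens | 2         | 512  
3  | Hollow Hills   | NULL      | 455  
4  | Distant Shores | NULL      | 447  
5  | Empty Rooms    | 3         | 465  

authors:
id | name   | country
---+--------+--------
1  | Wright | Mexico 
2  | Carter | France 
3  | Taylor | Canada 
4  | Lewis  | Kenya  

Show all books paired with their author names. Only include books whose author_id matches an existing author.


INNER JOIN keeps only books rows whose author_id matches an id in authors. Walk through each book:
  - book 1 (The Long Road): author_id=3 -> matches Taylor
  - book 2 (Winter Gardens): author_id=2 -> matches Carter
  - book 3 (Hollow Hills): author_id=NULL, no match -> dropped
  - book 4 (Distant Shores): author_id=NULL, no match -> dropped
  - book 5 (Empty Rooms): author_id=3 -> matches Taylor
So 2 of 5 rows are dropped.

SQL:
SELECT a.title, b.name AS author
FROM books a
INNER JOIN authors b ON a.author_id = b.id

Result:
title          | author
---------------+-------
The Long Road  | Taylor
Winter Gardens | Carter
Empty Rooms    | Taylor


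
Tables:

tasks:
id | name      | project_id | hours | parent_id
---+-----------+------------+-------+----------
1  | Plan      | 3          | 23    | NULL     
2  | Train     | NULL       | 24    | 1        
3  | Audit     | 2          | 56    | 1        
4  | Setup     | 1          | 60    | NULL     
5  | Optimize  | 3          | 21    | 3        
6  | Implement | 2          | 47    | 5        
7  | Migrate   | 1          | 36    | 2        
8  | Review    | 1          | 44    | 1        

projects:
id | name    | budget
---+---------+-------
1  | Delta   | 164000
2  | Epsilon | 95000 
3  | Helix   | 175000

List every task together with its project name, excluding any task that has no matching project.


INNER JOIN keeps only tasks rows whose project_id matches an id in projects. Walk through each task:
  - task 1 (Plan): project_id=3 -> matches Helix
  - task 2 (Train): project_id=NULL, no match -> dropped
  - task 3 (Audit): project_id=2 -> matches Epsilon
  - task 4 (Setup): project_id=1 -> matches Delta
  - task 5 (Optimize): project_id=3 -> matches Helix
  - task 6 (Implement): project_id=2 -> matches Epsilon
  - task 7 (Migrate): project_id=1 -> matches Delta
  - task 8 (Review): project_id=1 -> matches Delta
So 1 of 8 rows is dropped.

SQL:
SELECT a.name, b.name AS project
FROM tasks a
INNER JOIN projects b ON a.project_id = b.id

Result:
name      | project
----------+--------
Plan      | Helix  
Audit     | Epsilon
Setup     | Delta  
Optimize  | Helix  
Implement | Epsilon
Migrate   | Delta  
Review    | Delta  


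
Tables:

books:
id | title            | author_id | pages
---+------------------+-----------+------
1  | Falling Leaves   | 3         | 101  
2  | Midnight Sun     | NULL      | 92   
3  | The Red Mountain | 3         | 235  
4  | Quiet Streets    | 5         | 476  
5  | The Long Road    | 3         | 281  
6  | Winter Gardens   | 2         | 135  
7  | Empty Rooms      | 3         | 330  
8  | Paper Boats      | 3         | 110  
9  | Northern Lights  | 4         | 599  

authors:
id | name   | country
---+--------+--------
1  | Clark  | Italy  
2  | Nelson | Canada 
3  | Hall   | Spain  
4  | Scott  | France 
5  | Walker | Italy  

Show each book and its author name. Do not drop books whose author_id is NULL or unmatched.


LEFT JOIN keeps every row from books (the left table); where author_id has no match in authors, the author columns become NULL. Walk through each book:
  - book 1 (Falling Leaves): author_id=3 -> matches Hall
  - book 2 (Midnight Sun): author_id=NULL, no match -> kept with NULL
  - book 3 (The Red Mountain): author_id=3 -> matches Hall
  - book 4 (Quiet Streets): author_id=5 -> matches Walker
  - book 5 (The Long Road): author_id=3 -> matches Hall
  - book 6 (Winter Gardens): author_id=2 -> matches Nelson
  - book 7 (Empty Rooms): author_id=3 -> matches Hall
  - book 8 (Paper Boats): author_id=3 -> matches Hall
  - book 9 (Northern Lights): author_id=4 -> matches Scott
All 9 rows appear; 1 has NULL author.

SQL:
SELECT a.title, b.name AS author
FROM books a
LEFT JOIN authors b ON a.author_id = b.id

Result:
title            | author
-----------------+-------
Falling Leaves   | Hall  
Midnight Sun     | NULL  
The Red Mountain | Hall  
Quiet Streets    | Walker
The Long Road    | Hall  
Winter Gardens   | Nelson
Empty Rooms      | Hall  
Paper Boats      | Hall  
Northern Lights  | Scott 


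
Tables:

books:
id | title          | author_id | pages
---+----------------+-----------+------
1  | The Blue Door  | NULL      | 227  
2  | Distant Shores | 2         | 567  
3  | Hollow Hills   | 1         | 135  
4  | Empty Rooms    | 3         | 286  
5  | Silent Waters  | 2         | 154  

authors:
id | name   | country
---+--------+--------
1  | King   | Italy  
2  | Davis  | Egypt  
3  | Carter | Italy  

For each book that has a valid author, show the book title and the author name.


INNER JOIN keeps only books rows whose author_id matches an id in authors. Walk through each book:
  - book 1 (The Blue Door): author_id=NULL, no match -> dropped
  - book 2 (Distant Shores): author_id=2 -> matches Davis
  - book 3 (Hollow Hills): author_id=1 -> matches King
  - book 4 (Empty Rooms): author_id=3 -> matches Carter
  - book 5 (Silent Waters): author_id=2 -> matches Davis
So 1 of 5 rows is dropped.

SQL:
SELECT a.title, b.name AS author
FROM books a
INNER JOIN authors b ON a.author_id = b.id

Result:
title          | author
---------------+-------
Distant Shores | Davis 
Hollow Hills   | King  
Empty Rooms    | Carter
Silent Waters  | Davis 


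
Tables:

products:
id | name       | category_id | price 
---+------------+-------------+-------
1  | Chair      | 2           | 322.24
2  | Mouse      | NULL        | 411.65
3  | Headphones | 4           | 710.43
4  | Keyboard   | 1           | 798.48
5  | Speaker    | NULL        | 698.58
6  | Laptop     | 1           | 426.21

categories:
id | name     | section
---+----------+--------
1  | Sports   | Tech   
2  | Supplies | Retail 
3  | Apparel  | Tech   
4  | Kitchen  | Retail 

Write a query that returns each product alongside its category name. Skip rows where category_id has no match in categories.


INNER JOIN keeps only products rows whose category_id matches an id in categories. Walk through each product:
  - product 1 (Chair): category_id=2 -> matches Supplies
  - product 2 (Mouse): category_id=NULL, no match -> dropped
  - product 3 (Headphones): category_id=4 -> matches Kitchen
  - product 4 (Keyboard): category_id=1 -> matches Sports
  - product 5 (Speaker): category_id=NULL, no match -> dropped
  - product 6 (Laptop): category_id=1 -> matches Sports
So 2 of 6 rows are dropped.

SQL:
SELECT a.name, b.name AS category
FROM products a
INNER JOIN categories b ON a.category_id = b.id

Result:
name       | category
-----------+---------
Chair      | Supplies
Headphones | Kitchen 
Keyboard   | Sports  
Laptop     | Sports  


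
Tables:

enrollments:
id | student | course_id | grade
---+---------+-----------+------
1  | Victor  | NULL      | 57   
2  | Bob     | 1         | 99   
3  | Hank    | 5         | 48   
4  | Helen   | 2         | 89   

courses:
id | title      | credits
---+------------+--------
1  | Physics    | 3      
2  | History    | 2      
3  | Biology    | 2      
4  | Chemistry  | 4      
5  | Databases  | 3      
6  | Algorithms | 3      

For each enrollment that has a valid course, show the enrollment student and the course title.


INNER JOIN keeps only enrollments rows whose course_id matches an id in courses. Walk through each enrollment:
  - enrollment 1 (Victor): course_id=NULL, no match -> dropped
  - enrollment 2 (Bob): course_id=1 -> matches Physics
  - enrollment 3 (Hank): course_id=5 -> matches Databases
  - enrollment 4 (Helen): course_id=2 -> matches History
So 1 of 4 rows is dropped.

SQL:
SELECT a.student, b.title AS course
FROM enrollments a
INNER JOIN courses b ON a.course_id = b.id

Result:
student | course   
--------+----------
Bob     | Physics  
Hank    | Databases
Helen   | History  


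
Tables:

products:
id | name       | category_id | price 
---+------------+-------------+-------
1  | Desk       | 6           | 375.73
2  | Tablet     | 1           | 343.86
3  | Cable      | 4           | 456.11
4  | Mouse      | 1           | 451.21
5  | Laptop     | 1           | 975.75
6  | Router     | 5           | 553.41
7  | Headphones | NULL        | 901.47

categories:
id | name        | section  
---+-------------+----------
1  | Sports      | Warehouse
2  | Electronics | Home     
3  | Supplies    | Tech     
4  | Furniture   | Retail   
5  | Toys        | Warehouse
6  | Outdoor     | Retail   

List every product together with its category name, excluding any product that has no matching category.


INNER JOIN keeps only products rows whose category_id matches an id in categories. Walk through each product:
  - product 1 (Desk): category_id=6 -> matches Outdoor
  - product 2 (Tablet): category_id=1 -> matches Sports
  - product 3 (Cable): category_id=4 -> matches Furniture
  - product 4 (Mouse): category_id=1 -> matches Sports
  - product 5 (Laptop): category_id=1 -> matches Sports
  - product 6 (Router): category_id=5 -> matches Toys
  - product 7 (Headphones): category_id=NULL, no match -> dropped
So 1 of 7 rows is dropped.

SQL:
SELECT a.name, b.name AS category
FROM products a
INNER JOIN categories b ON a.category_id = b.id

Result:
name   | category 
-------+----------
Desk   | Outdoor  
Tablet | Sports   
Cable  | Furniture
Mouse  | Sports   
Laptop | Sports   
Router | Toys     


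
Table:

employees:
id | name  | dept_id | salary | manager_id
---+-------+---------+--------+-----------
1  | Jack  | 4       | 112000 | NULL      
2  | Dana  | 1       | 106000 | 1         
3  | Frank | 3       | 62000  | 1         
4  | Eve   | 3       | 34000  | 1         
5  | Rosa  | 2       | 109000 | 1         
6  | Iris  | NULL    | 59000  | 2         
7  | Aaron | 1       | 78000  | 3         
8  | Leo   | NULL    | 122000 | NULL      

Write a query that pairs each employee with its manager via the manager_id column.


This is a self-join: employees is joined to a second copy of itself, matching each row's manager_id to another row's id. Use LEFT JOIN so rows with manager_id=NULL are kept.
  - employee 1 (Jack): manager_id=NULL -> NULL
  - employee 2 (Dana): manager_id=1 -> Jack
  - employee 3 (Frank): manager_id=1 -> Jack
  - employee 4 (Eve): manager_id=1 -> Jack
  - employee 5 (Rosa): manager_id=1 -> Jack
  - employee 6 (Iris): manager_id=2 -> Dana
  - employee 7 (Aaron): manager_id=3 -> Frank
  - employee 8 (Leo): manager_id=NULL -> NULL

SQL:
SELECT a.name AS item, b.name AS manager
FROM employees a
LEFT JOIN employees b ON a.manager_id = b.id

Result:
item  | manager
------+--------
Jack  | NULL   
Dana  | Jack   
Frank | Jack   
Eve   | Jack   
Rosa  | Jack   
Iris  | Dana   
Aaron | Frank  
Leo   | NULL   


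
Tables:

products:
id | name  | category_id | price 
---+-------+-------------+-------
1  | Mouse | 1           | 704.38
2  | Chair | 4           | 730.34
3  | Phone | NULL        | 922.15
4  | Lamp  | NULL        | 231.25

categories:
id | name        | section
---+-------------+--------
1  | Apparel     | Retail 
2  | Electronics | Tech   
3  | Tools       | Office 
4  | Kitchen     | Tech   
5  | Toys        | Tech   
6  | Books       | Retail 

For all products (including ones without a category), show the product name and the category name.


LEFT JOIN keeps every row from products (the left table); where category_id has no match in categories, the category columns become NULL. Walk through each product:
  - product 1 (Mouse): category_id=1 -> matches Apparel
  - product 2 (Chair): category_id=4 -> matches Kitchen
  - product 3 (Phone): category_id=NULL, no match -> kept with NULL
  - product 4 (Lamp): category_id=NULL, no match -> kept with NULL
All 4 rows appear; 2 have NULL category.

SQL:
SELECT a.name, b.name AS category
FROM products a
LEFT JOIN categories b ON a.category_id = b.id

Result:
name  | category
------+---------
Mouse | Apparel 
Chair | Kitchen 
Phone | NULL    
Lamp  | NULL    


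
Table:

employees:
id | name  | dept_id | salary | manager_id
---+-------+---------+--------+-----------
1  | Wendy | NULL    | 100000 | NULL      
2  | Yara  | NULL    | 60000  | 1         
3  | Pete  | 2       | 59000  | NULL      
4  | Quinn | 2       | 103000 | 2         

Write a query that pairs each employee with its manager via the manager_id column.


This is a self-join: employees is joined to a second copy of itself, matching each row's manager_id to another row's id. Use LEFT JOIN so rows with manager_id=NULL are kept.
  - employee 1 (Wendy): manager_id=NULL -> NULL
  - employee 2 (Yara): manager_id=1 -> Wendy
  - employee 3 (Pete): manager_id=NULL -> NULL
  - employee 4 (Quinn): manager_id=2 -> Yara

SQL:
SELECT a.name AS item, b.name AS manager
FROM employees a
LEFT JOIN employees b ON a.manager_id = b.id

Result:
item  | manager
------+--------
Wendy | NULL   
Yara  | Wendy  
Pete  | NULL   
Quinn | Yara   


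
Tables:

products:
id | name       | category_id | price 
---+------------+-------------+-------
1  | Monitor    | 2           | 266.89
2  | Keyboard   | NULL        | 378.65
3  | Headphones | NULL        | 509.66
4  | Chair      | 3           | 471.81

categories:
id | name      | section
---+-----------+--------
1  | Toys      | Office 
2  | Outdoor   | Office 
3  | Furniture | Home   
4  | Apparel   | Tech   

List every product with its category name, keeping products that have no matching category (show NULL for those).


LEFT JOIN keeps every row from products (the left table); where category_id has no match in categories, the category columns become NULL. Walk through each product:
  - product 1 (Monitor): category_id=2 -> matches Outdoor
  - product 2 (Keyboard): category_id=NULL, no match -> kept with NULL
  - product 3 (Headphones): category_id=NULL, no match -> kept with NULL
  - product 4 (Chair): category_id=3 -> matches Furniture
All 4 rows appear; 2 have NULL category.

SQL:
SELECT a.name, b.name AS category
FROM products a
LEFT JOIN categories b ON a.category_id = b.id

Result:
name       | category 
-----------+----------
Monitor    | Outdoor  
Keyboard   | NULL     
Headphones | NULL     
Chair      | Furniture


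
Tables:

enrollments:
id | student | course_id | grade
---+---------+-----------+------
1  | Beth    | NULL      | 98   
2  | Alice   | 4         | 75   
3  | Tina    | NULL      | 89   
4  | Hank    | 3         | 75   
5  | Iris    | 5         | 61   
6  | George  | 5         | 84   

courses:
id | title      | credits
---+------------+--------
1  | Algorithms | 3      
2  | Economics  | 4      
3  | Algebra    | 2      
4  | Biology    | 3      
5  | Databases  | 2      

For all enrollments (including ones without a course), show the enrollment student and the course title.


LEFT JOIN keeps every row from enrollments (the left table); where course_id has no match in courses, the course columns become NULL. Walk through each enrollment:
  - enrollment 1 (Beth): course_id=NULL, no match -> kept with NULL
  - enrollment 2 (Alice): course_id=4 -> matches Biology
  - enrollment 3 (Tina): course_id=NULL, no match -> kept with NULL
  - enrollment 4 (Hank): course_id=3 -> matches Algebra
  - enrollment 5 (Iris): course_id=5 -> matches Databases
  - enrollment 6 (George): course_id=5 -> matches Databases
All 6 rows appear; 2 have NULL course.

SQL:
SELECT a.student, b.title AS course
FROM enrollments a
LEFT JOIN courses b ON a.course_id = b.id

Result:
student | course   
--------+----------
Beth    | NULL     
Alice   | Biology  
Tina    | NULL     
Hank    | Algebra  
Iris    | Databases
George  | Databases


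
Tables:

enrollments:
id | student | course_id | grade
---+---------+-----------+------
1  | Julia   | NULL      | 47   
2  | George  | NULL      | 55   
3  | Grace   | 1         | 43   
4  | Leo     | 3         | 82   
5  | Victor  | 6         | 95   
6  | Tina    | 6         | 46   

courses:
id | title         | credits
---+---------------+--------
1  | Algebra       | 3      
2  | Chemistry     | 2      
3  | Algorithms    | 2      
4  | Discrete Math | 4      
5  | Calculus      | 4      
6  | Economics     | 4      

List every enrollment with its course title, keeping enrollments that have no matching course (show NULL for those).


LEFT JOIN keeps every row from enrollments (the left table); where course_id has no match in courses, the course columns become NULL. Walk through each enrollment:
  - enrollment 1 (Julia): course_id=NULL, no match -> kept with NULL
  - enrollment 2 (George): course_id=NULL, no match -> kept with NULL
  - enrollment 3 (Grace): course_id=1 -> matches Algebra
  - enrollment 4 (Leo): course_id=3 -> matches Algorithms
  - enrollment 5 (Victor): course_id=6 -> matches Economics
  - enrollment 6 (Tina): course_id=6 -> matches Economics
All 6 rows appear; 2 have NULL course.

SQL:
SELECT a.student, b.title AS course
FROM enrollments a
LEFT JOIN courses b ON a.course_id = b.id

Result:
student | course    
--------+-----------
Julia   | NULL      
George  | NULL      
Grace   | Algebra   
Leo     | Algorithms
Victor  | Economics 
Tina    | Economics 


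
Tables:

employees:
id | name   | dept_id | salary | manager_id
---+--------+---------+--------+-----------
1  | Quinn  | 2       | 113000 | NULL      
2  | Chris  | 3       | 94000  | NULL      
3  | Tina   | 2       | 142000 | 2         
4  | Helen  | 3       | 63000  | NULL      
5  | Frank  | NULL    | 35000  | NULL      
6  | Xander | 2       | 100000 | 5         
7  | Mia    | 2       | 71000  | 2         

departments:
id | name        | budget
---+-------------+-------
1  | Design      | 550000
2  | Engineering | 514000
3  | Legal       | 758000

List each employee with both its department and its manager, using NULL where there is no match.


Two LEFT JOINs from the same base table employees: one to departments via dept_id, one to employees itself via manager_id. Both are LEFT so every employee is preserved.
Match against departments:
  - employee 1 (Quinn): dept_id=2 -> matches Engineering
  - employee 2 (Chris): dept_id=3 -> matches Legal
  - employee 3 (Tina): dept_id=2 -> matches Engineering
  - employee 4 (Helen): dept_id=3 -> matches Legal
  - employee 5 (Frank): dept_id=NULL, no match -> kept with NULL
  - employee 6 (Xander): dept_id=2 -> matches Engineering
  - employee 7 (Mia): dept_id=2 -> matches Engineering
Match against employees (self):
  - employee 1 (Quinn): manager_id=NULL -> NULL
  - employee 2 (Chris): manager_id=NULL -> NULL
  - employee 3 (Tina): manager_id=2 -> Chris
  - employee 4 (Helen): manager_id=NULL -> NULL
  - employee 5 (Frank): manager_id=NULL -> NULL
  - employee 6 (Xander): manager_id=5 -> Frank
  - employee 7 (Mia): manager_id=2 -> Chris

SQL:
SELECT a.name, b.name AS department, c.name AS manager
FROM employees a
LEFT JOIN departments b ON a.dept_id = b.id
LEFT JOIN employees c ON a.manager_id = c.id

Result:
name   | department  | manager
-------+-------------+--------
Quinn  | Engineering | NULL   
Chris  | Legal       | NULL   
Tina   | Engineering | Chris  
Helen  | Legal       | NULL   
Frank  | NULL        | NULL   
Xander | Engineering | Frank  
Mia    | Engineering | Chris  


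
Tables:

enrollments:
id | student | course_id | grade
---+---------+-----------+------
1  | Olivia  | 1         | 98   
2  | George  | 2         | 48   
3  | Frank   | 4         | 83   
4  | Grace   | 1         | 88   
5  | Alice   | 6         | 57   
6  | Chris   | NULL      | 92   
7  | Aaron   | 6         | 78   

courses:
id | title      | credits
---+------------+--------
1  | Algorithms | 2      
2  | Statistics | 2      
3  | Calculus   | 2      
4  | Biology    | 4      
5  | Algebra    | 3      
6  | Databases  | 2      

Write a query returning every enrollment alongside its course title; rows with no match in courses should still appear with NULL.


LEFT JOIN keeps every row from enrollments (the left table); where course_id has no match in courses, the course columns become NULL. Walk through each enrollment:
  - enrollment 1 (Olivia): course_id=1 -> matches Algorithms
  - enrollment 2 (George): course_id=2 -> matches Statistics
  - enrollment 3 (Frank): course_id=4 -> matches Biology
  - enrollment 4 (Grace): course_id=1 -> matches Algorithms
  - enrollment 5 (Alice): course_id=6 -> matches Databases
  - enrollment 6 (Chris): course_id=NULL, no match -> kept with NULL
  - enrollment 7 (Aaron): course_id=6 -> matches Databases
All 7 rows appear; 1 has NULL course.

SQL:
SELECT a.student, b.title AS course
FROM enrollments a
LEFT JOIN courses b ON a.course_id = b.id

Result:
student | course    
--------+-----------
Olivia  | Algorithms
George  | Statistics
Frank   | Biology   
Grace   | Algorithms
Alice   | Databases 
Chris   | NULL      
Aaron   | Databases 
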